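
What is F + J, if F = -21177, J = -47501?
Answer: -68678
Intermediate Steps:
F + J = -21177 - 47501 = -68678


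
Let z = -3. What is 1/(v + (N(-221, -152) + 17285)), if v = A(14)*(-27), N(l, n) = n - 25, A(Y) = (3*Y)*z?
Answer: 1/20510 ≈ 4.8757e-5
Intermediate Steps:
A(Y) = -9*Y (A(Y) = (3*Y)*(-3) = -9*Y)
N(l, n) = -25 + n
v = 3402 (v = -9*14*(-27) = -126*(-27) = 3402)
1/(v + (N(-221, -152) + 17285)) = 1/(3402 + ((-25 - 152) + 17285)) = 1/(3402 + (-177 + 17285)) = 1/(3402 + 17108) = 1/20510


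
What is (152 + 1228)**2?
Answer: 1904400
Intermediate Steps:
(152 + 1228)**2 = 1380**2 = 1904400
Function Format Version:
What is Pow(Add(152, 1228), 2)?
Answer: 1904400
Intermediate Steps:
Pow(Add(152, 1228), 2) = Pow(1380, 2) = 1904400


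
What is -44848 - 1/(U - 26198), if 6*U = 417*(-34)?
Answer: -1280903727/28561 ≈ -44848.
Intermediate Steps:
U = -2363 (U = (417*(-34))/6 = (1/6)*(-14178) = -2363)
-44848 - 1/(U - 26198) = -44848 - 1/(-2363 - 26198) = -44848 - 1/(-28561) = -44848 - 1*(-1/28561) = -44848 + 1/28561 = -1280903727/28561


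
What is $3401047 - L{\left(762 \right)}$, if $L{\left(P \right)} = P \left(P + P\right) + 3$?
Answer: $2239756$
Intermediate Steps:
$L{\left(P \right)} = 3 + 2 P^{2}$ ($L{\left(P \right)} = P 2 P + 3 = 2 P^{2} + 3 = 3 + 2 P^{2}$)
$3401047 - L{\left(762 \right)} = 3401047 - \left(3 + 2 \cdot 762^{2}\right) = 3401047 - \left(3 + 2 \cdot 580644\right) = 3401047 - \left(3 + 1161288\right) = 3401047 - 1161291 = 2239756$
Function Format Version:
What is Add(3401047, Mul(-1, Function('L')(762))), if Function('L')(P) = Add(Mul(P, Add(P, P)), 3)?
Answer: 2239756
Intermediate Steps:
Function('L')(P) = Add(3, Mul(2, Pow(P, 2))) (Function('L')(P) = Add(Mul(P, Mul(2, P)), 3) = Add(Mul(2, Pow(P, 2)), 3) = Add(3, Mul(2, Pow(P, 2))))
Add(3401047, Mul(-1, Function('L')(762))) = Add(3401047, Mul(-1, Add(3, Mul(2, Pow(762, 2))))) = Add(3401047, Mul(-1, Add(3, Mul(2, 580644)))) = Add(3401047, Mul(-1, Add(3, 1161288))) = Add(3401047, Mul(-1, 1161291)) = Add(3401047, -1161291) = 2239756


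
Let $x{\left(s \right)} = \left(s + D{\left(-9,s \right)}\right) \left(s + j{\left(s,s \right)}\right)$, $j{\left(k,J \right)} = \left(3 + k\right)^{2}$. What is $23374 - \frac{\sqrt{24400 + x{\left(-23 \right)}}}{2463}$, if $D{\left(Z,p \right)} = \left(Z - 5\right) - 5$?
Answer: $23374 - \frac{\sqrt{8566}}{2463} \approx 23374.0$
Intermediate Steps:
$D{\left(Z,p \right)} = -10 + Z$ ($D{\left(Z,p \right)} = \left(-5 + Z\right) - 5 = -10 + Z$)
$x{\left(s \right)} = \left(-19 + s\right) \left(s + \left(3 + s\right)^{2}\right)$ ($x{\left(s \right)} = \left(s - 19\right) \left(s + \left(3 + s\right)^{2}\right) = \left(-19 + s\right) \left(s + \left(3 + s\right)^{2}\right)$)
$23374 - \frac{\sqrt{24400 + x{\left(-23 \right)}}}{2463} = 23374 - \frac{\sqrt{24400 - \left(-2681 + 6348 + 12167\right)}}{2463} = 23374 - \sqrt{24400 - 15834} \cdot \frac{1}{2463} = 23374 - \sqrt{8566} \cdot \frac{1}{2463} = 23374 - \frac{\sqrt{8566}}{2463}$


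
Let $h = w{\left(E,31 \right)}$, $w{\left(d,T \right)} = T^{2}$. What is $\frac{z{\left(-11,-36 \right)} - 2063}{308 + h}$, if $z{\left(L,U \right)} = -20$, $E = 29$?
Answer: $- \frac{2083}{1269} \approx -1.6414$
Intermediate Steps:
$h = 961$ ($h = 31^{2} = 961$)
$\frac{z{\left(-11,-36 \right)} - 2063}{308 + h} = \frac{-20 - 2063}{308 + 961} = - \frac{2083}{1269}$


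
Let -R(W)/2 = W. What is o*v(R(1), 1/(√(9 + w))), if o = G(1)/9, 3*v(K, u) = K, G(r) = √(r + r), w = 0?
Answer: -2*√2/27 ≈ -0.10476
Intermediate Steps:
R(W) = -2*W
G(r) = √2*√r (G(r) = √(2*r) = √2*√r)
v(K, u) = K/3
o = √2/9 (o = (√2*√1)/9 = (√2*1)*(⅑) = √2*(⅑) = √2/9 ≈ 0.15713)
o*v(R(1), 1/(√(9 + w))) = (√2/9)*((-2*1)/3) = (√2/9)*((⅓)*(-2)) = (√2/9)*(-⅔) = -2*√2/27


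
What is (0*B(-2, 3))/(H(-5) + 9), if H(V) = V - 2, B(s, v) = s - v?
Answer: 0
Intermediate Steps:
H(V) = -2 + V
(0*B(-2, 3))/(H(-5) + 9) = (0*(-2 - 1*3))/((-2 - 5) + 9) = (0*(-2 - 3))/(-7 + 9) = (0*(-5))/2 = 0*(1/2) = 0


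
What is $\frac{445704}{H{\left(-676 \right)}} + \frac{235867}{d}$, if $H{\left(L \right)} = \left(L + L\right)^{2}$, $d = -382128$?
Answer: $- \frac{4075410229}{10913957808} \approx -0.37341$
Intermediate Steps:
$H{\left(L \right)} = 4 L^{2}$ ($H{\left(L \right)} = \left(2 L\right)^{2} = 4 L^{2}$)
$\frac{445704}{H{\left(-676 \right)}} + \frac{235867}{d} = \frac{445704}{4 \left(-676\right)^{2}} + \frac{235867}{-382128} = \frac{445704}{4 \cdot 456976} + 235867 \left(- \frac{1}{382128}\right) = \frac{445704}{1827904} - \frac{235867}{382128} = 445704 \cdot \frac{1}{1827904} - \frac{235867}{382128} = \frac{55713}{228488} - \frac{235867}{382128} = - \frac{4075410229}{10913957808}$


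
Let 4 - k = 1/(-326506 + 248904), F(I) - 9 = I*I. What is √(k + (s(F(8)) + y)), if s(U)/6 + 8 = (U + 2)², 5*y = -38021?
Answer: √3929671933718230/388010 ≈ 161.56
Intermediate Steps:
y = -38021/5 (y = (⅕)*(-38021) = -38021/5 ≈ -7604.2)
F(I) = 9 + I² (F(I) = 9 + I*I = 9 + I²)
s(U) = -48 + 6*(2 + U)² (s(U) = -48 + 6*(U + 2)² = -48 + 6*(2 + U)²)
k = 310409/77602 (k = 4 - 1/(-326506 + 248904) = 4 - 1/(-77602) = 4 - 1*(-1/77602) = 4 + 1/77602 = 310409/77602 ≈ 4.0000)
√(k + (s(F(8)) + y)) = √(310409/77602 + ((-48 + 6*(2 + (9 + 8²))²) - 38021/5)) = √(310409/77602 + ((-48 + 6*(2 + (9 + 64))²) - 38021/5)) = √(310409/77602 + ((-48 + 6*(2 + 73)²) - 38021/5)) = √(310409/77602 + ((-48 + 6*75²) - 38021/5)) = √(310409/77602 + ((-48 + 6*5625) - 38021/5)) = √(310409/77602 + ((-48 + 33750) - 38021/5)) = √(310409/77602 + (33702 - 38021/5)) = √(310409/77602 + 130489/5) = √(10127759423/388010) = √3929671933718230/388010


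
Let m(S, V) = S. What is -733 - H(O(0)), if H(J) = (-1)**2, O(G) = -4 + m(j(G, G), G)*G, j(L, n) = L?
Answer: -734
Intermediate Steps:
O(G) = -4 + G**2 (O(G) = -4 + G*G = -4 + G**2)
H(J) = 1
-733 - H(O(0)) = -733 - 1*1 = -733 - 1 = -734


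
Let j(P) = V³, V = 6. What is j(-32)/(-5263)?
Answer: -216/5263 ≈ -0.041041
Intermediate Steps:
j(P) = 216 (j(P) = 6³ = 216)
j(-32)/(-5263) = 216/(-5263) = 216*(-1/5263) = -216/5263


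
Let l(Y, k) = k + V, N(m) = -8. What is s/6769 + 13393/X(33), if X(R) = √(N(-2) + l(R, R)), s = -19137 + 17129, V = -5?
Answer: -2008/6769 + 13393*√5/10 ≈ 2994.5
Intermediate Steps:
s = -2008
l(Y, k) = -5 + k (l(Y, k) = k - 5 = -5 + k)
X(R) = √(-13 + R) (X(R) = √(-8 + (-5 + R)) = √(-13 + R))
s/6769 + 13393/X(33) = -2008/6769 + 13393/(√(-13 + 33)) = -2008*1/6769 + 13393/(√20) = -2008/6769 + 13393/((2*√5)) = -2008/6769 + 13393*(√5/10) = -2008/6769 + 13393*√5/10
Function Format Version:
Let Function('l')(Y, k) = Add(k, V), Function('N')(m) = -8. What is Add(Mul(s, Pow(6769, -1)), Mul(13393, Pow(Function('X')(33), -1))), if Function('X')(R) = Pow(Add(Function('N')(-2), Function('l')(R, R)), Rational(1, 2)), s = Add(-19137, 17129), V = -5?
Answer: Add(Rational(-2008, 6769), Mul(Rational(13393, 10), Pow(5, Rational(1, 2)))) ≈ 2994.5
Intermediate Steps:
s = -2008
Function('l')(Y, k) = Add(-5, k) (Function('l')(Y, k) = Add(k, -5) = Add(-5, k))
Function('X')(R) = Pow(Add(-13, R), Rational(1, 2)) (Function('X')(R) = Pow(Add(-8, Add(-5, R)), Rational(1, 2)) = Pow(Add(-13, R), Rational(1, 2)))
Add(Mul(s, Pow(6769, -1)), Mul(13393, Pow(Function('X')(33), -1))) = Add(Mul(-2008, Pow(6769, -1)), Mul(13393, Pow(Pow(Add(-13, 33), Rational(1, 2)), -1))) = Add(Mul(-2008, Rational(1, 6769)), Mul(13393, Pow(Pow(20, Rational(1, 2)), -1))) = Add(Rational(-2008, 6769), Mul(13393, Pow(Mul(2, Pow(5, Rational(1, 2))), -1))) = Add(Rational(-2008, 6769), Mul(13393, Mul(Rational(1, 10), Pow(5, Rational(1, 2))))) = Add(Rational(-2008, 6769), Mul(Rational(13393, 10), Pow(5, Rational(1, 2))))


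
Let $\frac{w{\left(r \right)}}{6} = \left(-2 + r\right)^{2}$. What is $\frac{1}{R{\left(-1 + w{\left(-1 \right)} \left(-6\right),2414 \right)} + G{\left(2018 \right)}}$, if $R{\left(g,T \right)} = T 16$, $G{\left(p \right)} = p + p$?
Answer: $\frac{1}{42660} \approx 2.3441 \cdot 10^{-5}$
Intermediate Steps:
$w{\left(r \right)} = 6 \left(-2 + r\right)^{2}$
$G{\left(p \right)} = 2 p$
$R{\left(g,T \right)} = 16 T$
$\frac{1}{R{\left(-1 + w{\left(-1 \right)} \left(-6\right),2414 \right)} + G{\left(2018 \right)}} = \frac{1}{16 \cdot 2414 + 2 \cdot 2018} = \frac{1}{38624 + 4036} = \frac{1}{42660}$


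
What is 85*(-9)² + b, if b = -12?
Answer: 6873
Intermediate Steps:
85*(-9)² + b = 85*(-9)² - 12 = 85*81 - 12 = 6885 - 12 = 6873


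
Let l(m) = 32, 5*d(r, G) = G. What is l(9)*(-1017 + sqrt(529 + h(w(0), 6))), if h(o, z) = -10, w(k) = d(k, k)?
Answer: -32544 + 32*sqrt(519) ≈ -31815.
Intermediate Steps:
d(r, G) = G/5
w(k) = k/5
l(9)*(-1017 + sqrt(529 + h(w(0), 6))) = 32*(-1017 + sqrt(529 - 10)) = 32*(-1017 + sqrt(519)) = -32544 + 32*sqrt(519)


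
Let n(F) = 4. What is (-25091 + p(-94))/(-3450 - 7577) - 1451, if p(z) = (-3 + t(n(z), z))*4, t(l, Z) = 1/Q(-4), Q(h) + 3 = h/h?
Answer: -15975072/11027 ≈ -1448.7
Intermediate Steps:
Q(h) = -2 (Q(h) = -3 + h/h = -3 + 1 = -2)
t(l, Z) = -1/2 (t(l, Z) = 1/(-2) = -1/2)
p(z) = -14 (p(z) = (-3 - 1/2)*4 = -7/2*4 = -14)
(-25091 + p(-94))/(-3450 - 7577) - 1451 = (-25091 - 14)/(-3450 - 7577) - 1451 = -25105/(-11027) - 1451 = -25105*(-1/11027) - 1451 = 25105/11027 - 1451 = -15975072/11027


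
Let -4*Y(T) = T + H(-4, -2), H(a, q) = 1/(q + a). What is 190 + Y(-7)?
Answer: 4603/24 ≈ 191.79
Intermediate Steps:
H(a, q) = 1/(a + q)
Y(T) = 1/24 - T/4 (Y(T) = -(T + 1/(-4 - 2))/4 = -(T + 1/(-6))/4 = -(T - 1/6)/4 = -(-1/6 + T)/4 = 1/24 - T/4)
190 + Y(-7) = 190 + (1/24 - 1/4*(-7)) = 190 + (1/24 + 7/4) = 190 + 43/24 = 4603/24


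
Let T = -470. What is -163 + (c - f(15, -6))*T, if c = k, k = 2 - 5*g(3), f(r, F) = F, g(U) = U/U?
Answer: -1573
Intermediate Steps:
g(U) = 1
k = -3 (k = 2 - 5*1 = 2 - 5 = -3)
c = -3
-163 + (c - f(15, -6))*T = -163 + (-3 - 1*(-6))*(-470) = -163 + (-3 + 6)*(-470) = -163 + 3*(-470) = -163 - 1410 = -1573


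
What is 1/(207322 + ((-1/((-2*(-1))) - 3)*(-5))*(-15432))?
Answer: -1/62738 ≈ -1.5939e-5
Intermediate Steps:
1/(207322 + ((-1/((-2*(-1))) - 3)*(-5))*(-15432)) = 1/(207322 + ((-1/2 - 3)*(-5))*(-15432)) = 1/(207322 + ((-1*½ - 3)*(-5))*(-15432)) = 1/(207322 + ((-½ - 3)*(-5))*(-15432)) = 1/(207322 - 7/2*(-5)*(-15432)) = 1/(207322 + (35/2)*(-15432)) = 1/(207322 - 270060) = 1/(-62738) = -1/62738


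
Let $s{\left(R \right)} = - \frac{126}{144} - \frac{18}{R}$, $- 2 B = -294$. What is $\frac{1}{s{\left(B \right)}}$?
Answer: $- \frac{392}{391} \approx -1.0026$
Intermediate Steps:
$B = 147$ ($B = \left(- \frac{1}{2}\right) \left(-294\right) = 147$)
$s{\left(R \right)} = - \frac{7}{8} - \frac{18}{R}$ ($s{\left(R \right)} = \left(-126\right) \frac{1}{144} - \frac{18}{R} = - \frac{7}{8} - \frac{18}{R}$)
$\frac{1}{s{\left(B \right)}} = \frac{1}{- \frac{7}{8} - \frac{18}{147}} = \frac{1}{- \frac{7}{8} - \frac{6}{49}} = \frac{1}{- \frac{391}{392}} = - \frac{392}{391}$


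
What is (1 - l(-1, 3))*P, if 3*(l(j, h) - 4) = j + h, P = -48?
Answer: 176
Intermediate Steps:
l(j, h) = 4 + h/3 + j/3 (l(j, h) = 4 + (j + h)/3 = 4 + (h + j)/3 = 4 + (h/3 + j/3) = 4 + h/3 + j/3)
(1 - l(-1, 3))*P = (1 - (4 + (⅓)*3 + (⅓)*(-1)))*(-48) = (1 - (4 + 1 - ⅓))*(-48) = (1 - 1*14/3)*(-48) = (1 - 14/3)*(-48) = -11/3*(-48) = 176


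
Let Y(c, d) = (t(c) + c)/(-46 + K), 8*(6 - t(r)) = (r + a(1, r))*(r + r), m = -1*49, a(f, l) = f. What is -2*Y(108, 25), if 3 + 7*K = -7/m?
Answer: -46207/379 ≈ -121.92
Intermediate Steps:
m = -49
t(r) = 6 - r*(1 + r)/4 (t(r) = 6 - (r + 1)*(r + r)/8 = 6 - (1 + r)*2*r/8 = 6 - r*(1 + r)/4)
K = -20/49 (K = -3/7 + (-7/(-49))/7 = -3/7 + (-7*(-1/49))/7 = -3/7 + (⅐)*(⅐) = -3/7 + 1/49 = -20/49 ≈ -0.40816)
Y(c, d) = -49/379 - 49*c/3032 + 49*c²/9096 (Y(c, d) = ((6 - c/4 - c²/4) + c)/(-46 - 20/49) = (6 - c²/4 + 3*c/4)/(-2274/49) = (6 - c²/4 + 3*c/4)*(-49/2274) = -49/379 - 49*c/3032 + 49*c²/9096)
-2*Y(108, 25) = -2*(-49/379 - 49/3032*108 + (49/9096)*108²) = -2*(-49/379 - 1323/758 + (49/9096)*11664) = -2*(-49/379 - 1323/758 + 23814/379) = -2*46207/758 = -46207/379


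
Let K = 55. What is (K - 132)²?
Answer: 5929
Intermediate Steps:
(K - 132)² = (55 - 132)² = (-77)² = 5929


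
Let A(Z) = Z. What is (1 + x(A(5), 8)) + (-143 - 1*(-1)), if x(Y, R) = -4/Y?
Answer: -709/5 ≈ -141.80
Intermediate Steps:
(1 + x(A(5), 8)) + (-143 - 1*(-1)) = (1 - 4/5) + (-143 - 1*(-1)) = (1 - 4*1/5) + (-143 + 1) = (1 - 4/5) - 142 = 1/5 - 142 = -709/5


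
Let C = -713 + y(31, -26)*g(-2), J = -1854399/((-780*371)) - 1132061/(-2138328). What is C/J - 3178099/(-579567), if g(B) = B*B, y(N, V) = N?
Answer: -866621559921989299/10912405518607353 ≈ -79.416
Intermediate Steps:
J = 357742426421/51565779720 (J = -1854399/(-289380) - 1132061*(-1/2138328) = -1854399*(-1/289380) + 1132061/2138328 = 618133/96460 + 1132061/2138328 = 357742426421/51565779720 ≈ 6.9376)
g(B) = B²
C = -589 (C = -713 + 31*(-2)² = -713 + 31*4 = -713 + 124 = -589)
C/J - 3178099/(-579567) = -589/357742426421/51565779720 - 3178099/(-579567) = -589*51565779720/357742426421 - 3178099*(-1/579567) = -1598539171320/18828548759 + 3178099/579567 = -866621559921989299/10912405518607353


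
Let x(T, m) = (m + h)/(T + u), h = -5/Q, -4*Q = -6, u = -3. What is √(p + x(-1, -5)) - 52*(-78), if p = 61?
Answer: 4056 + √2271/6 ≈ 4063.9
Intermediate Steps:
Q = 3/2 (Q = -¼*(-6) = 3/2 ≈ 1.5000)
h = -10/3 (h = -5/3/2 = -5*⅔ = -10/3 ≈ -3.3333)
x(T, m) = (-10/3 + m)/(-3 + T) (x(T, m) = (m - 10/3)/(T - 3) = (-10/3 + m)/(-3 + T))
√(p + x(-1, -5)) - 52*(-78) = √(61 + (-10/3 - 5)/(-3 - 1)) - 52*(-78) = √(61 - 25/3/(-4)) + 4056 = √(61 - ¼*(-25/3)) + 4056 = √(61 + 25/12) + 4056 = √(757/12) + 4056 = √2271/6 + 4056 = 4056 + √2271/6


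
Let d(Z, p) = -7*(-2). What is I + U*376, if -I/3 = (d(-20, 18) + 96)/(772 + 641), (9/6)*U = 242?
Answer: 28571378/471 ≈ 60661.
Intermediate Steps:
U = 484/3 (U = (⅔)*242 = 484/3 ≈ 161.33)
d(Z, p) = 14
I = -110/471 (I = -3*(14 + 96)/(772 + 641) = -330/1413 = -3*110/1413 = -110/471 ≈ -0.23355)
I + U*376 = -110/471 + (484/3)*376 = -110/471 + 181984/3 = 28571378/471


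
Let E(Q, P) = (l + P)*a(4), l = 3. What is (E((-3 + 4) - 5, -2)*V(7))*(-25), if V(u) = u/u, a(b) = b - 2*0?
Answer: -100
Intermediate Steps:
a(b) = b (a(b) = b + 0 = b)
V(u) = 1
E(Q, P) = 12 + 4*P (E(Q, P) = (3 + P)*4 = 12 + 4*P)
(E((-3 + 4) - 5, -2)*V(7))*(-25) = ((12 + 4*(-2))*1)*(-25) = ((12 - 8)*1)*(-25) = (4*1)*(-25) = 4*(-25) = -100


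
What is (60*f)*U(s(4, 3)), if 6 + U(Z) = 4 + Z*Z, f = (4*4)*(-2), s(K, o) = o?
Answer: -13440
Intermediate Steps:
f = -32 (f = 16*(-2) = -32)
U(Z) = -2 + Z² (U(Z) = -6 + (4 + Z*Z) = -6 + (4 + Z²) = -2 + Z²)
(60*f)*U(s(4, 3)) = (60*(-32))*(-2 + 3²) = -1920*(-2 + 9) = -1920*7 = -13440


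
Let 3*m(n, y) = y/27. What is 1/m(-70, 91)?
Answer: 81/91 ≈ 0.89011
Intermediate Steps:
m(n, y) = y/81 (m(n, y) = (y/27)/3 = y/81)
1/m(-70, 91) = 1/((1/81)*91) = 1/(91/81) = 81/91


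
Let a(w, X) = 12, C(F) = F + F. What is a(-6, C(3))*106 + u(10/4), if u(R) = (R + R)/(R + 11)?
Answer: 34354/27 ≈ 1272.4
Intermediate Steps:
C(F) = 2*F
u(R) = 2*R/(11 + R) (u(R) = (2*R)/(11 + R) = 2*R/(11 + R))
a(-6, C(3))*106 + u(10/4) = 12*106 + 2*(10/4)/(11 + 10/4) = 1272 + 2*(10*(¼))/(11 + 10*(¼)) = 1272 + 2*(5/2)/(11 + 5/2) = 1272 + 2*(5/2)/(27/2) = 1272 + 2*(5/2)*(2/27) = 1272 + 10/27 = 34354/27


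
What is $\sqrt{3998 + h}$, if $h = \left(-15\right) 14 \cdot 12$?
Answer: $\sqrt{1478} \approx 38.445$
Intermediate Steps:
$h = -2520$ ($h = \left(-210\right) 12 = -2520$)
$\sqrt{3998 + h} = \sqrt{3998 - 2520} = \sqrt{1478}$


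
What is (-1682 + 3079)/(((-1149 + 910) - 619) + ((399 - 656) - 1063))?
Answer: -127/198 ≈ -0.64141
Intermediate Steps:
(-1682 + 3079)/(((-1149 + 910) - 619) + ((399 - 656) - 1063)) = 1397/((-239 - 619) + (-257 - 1063)) = 1397/(-858 - 1320) = 1397/(-2178) = 1397*(-1/2178) = -127/198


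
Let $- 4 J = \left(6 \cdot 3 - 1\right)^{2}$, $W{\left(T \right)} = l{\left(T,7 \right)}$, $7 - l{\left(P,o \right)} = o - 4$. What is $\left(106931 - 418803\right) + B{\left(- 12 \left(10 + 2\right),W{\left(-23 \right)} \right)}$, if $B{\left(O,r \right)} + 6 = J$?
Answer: $- \frac{1247801}{4} \approx -3.1195 \cdot 10^{5}$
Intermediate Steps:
$l{\left(P,o \right)} = 11 - o$ ($l{\left(P,o \right)} = 7 - \left(o - 4\right) = 7 - \left(-4 + o\right) = 11 - o$)
$W{\left(T \right)} = 4$ ($W{\left(T \right)} = 11 - 7 = 4$)
$J = - \frac{289}{4}$ ($J = - \frac{\left(6 \cdot 3 - 1\right)^{2}}{4} = - \frac{\left(18 - 1\right)^{2}}{4} = - \frac{17^{2}}{4} = \left(- \frac{1}{4}\right) 289 = - \frac{289}{4} \approx -72.25$)
$B{\left(O,r \right)} = - \frac{313}{4}$ ($B{\left(O,r \right)} = -6 - \frac{289}{4} = - \frac{313}{4}$)
$\left(106931 - 418803\right) + B{\left(- 12 \left(10 + 2\right),W{\left(-23 \right)} \right)} = \left(106931 - 418803\right) - \frac{313}{4} = -311872 - \frac{313}{4} = - \frac{1247801}{4}$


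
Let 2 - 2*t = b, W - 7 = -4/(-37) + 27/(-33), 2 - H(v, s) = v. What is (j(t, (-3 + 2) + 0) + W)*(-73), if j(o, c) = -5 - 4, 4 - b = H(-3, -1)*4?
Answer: 80519/407 ≈ 197.84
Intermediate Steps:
H(v, s) = 2 - v
b = -16 (b = 4 - (2 - 1*(-3))*4 = 4 - (2 + 3)*4 = 4 - 5*4 = 4 - 1*20 = 4 - 20 = -16)
W = 2560/407 (W = 7 + (-4/(-37) + 27/(-33)) = 7 + (-4*(-1/37) + 27*(-1/33)) = 7 + (4/37 - 9/11) = 7 - 289/407 = 2560/407 ≈ 6.2899)
t = 9 (t = 1 - 1/2*(-16) = 1 + 8 = 9)
j(o, c) = -9
(j(t, (-3 + 2) + 0) + W)*(-73) = (-9 + 2560/407)*(-73) = -1103/407*(-73) = 80519/407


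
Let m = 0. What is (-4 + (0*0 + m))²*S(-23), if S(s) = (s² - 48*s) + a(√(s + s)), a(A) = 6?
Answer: 26224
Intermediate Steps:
S(s) = 6 + s² - 48*s (S(s) = (s² - 48*s) + 6 = 6 + s² - 48*s)
(-4 + (0*0 + m))²*S(-23) = (-4 + (0*0 + 0))²*(6 + (-23)² - 48*(-23)) = (-4 + (0 + 0))²*(6 + 529 + 1104) = (-4 + 0)²*1639 = (-4)²*1639 = 16*1639 = 26224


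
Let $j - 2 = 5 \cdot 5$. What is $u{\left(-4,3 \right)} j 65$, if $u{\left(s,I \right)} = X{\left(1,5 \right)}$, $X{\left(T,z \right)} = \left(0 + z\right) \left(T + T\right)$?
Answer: $17550$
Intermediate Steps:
$X{\left(T,z \right)} = 2 T z$ ($X{\left(T,z \right)} = z 2 T = 2 T z$)
$u{\left(s,I \right)} = 10$ ($u{\left(s,I \right)} = 2 \cdot 1 \cdot 5 = 10$)
$j = 27$ ($j = 2 + 5 \cdot 5 = 2 + 25 = 27$)
$u{\left(-4,3 \right)} j 65 = 10 \cdot 27 \cdot 65 = 270 \cdot 65 = 17550$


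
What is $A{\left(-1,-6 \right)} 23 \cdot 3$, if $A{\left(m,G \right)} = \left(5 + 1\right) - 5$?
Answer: $69$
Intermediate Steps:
$A{\left(m,G \right)} = 1$ ($A{\left(m,G \right)} = 6 - 5 = 1$)
$A{\left(-1,-6 \right)} 23 \cdot 3 = 1 \cdot 23 \cdot 3 = 23 \cdot 3 = 69$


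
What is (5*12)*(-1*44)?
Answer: -2640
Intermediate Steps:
(5*12)*(-1*44) = 60*(-44) = -2640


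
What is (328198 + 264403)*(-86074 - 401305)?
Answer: -288821282779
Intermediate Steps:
(328198 + 264403)*(-86074 - 401305) = 592601*(-487379) = -288821282779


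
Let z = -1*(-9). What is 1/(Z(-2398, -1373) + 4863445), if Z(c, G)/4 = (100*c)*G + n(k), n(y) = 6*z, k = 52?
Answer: 1/1321845261 ≈ 7.5652e-10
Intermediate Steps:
z = 9
n(y) = 54 (n(y) = 6*9 = 54)
Z(c, G) = 216 + 400*G*c (Z(c, G) = 4*((100*c)*G + 54) = 4*(100*G*c + 54) = 4*(54 + 100*G*c) = 216 + 400*G*c)
1/(Z(-2398, -1373) + 4863445) = 1/((216 + 400*(-1373)*(-2398)) + 4863445) = 1/((216 + 1316981600) + 4863445) = 1/(1316981816 + 4863445) = 1/1321845261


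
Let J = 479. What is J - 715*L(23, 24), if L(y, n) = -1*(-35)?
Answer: -24546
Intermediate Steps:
L(y, n) = 35
J - 715*L(23, 24) = 479 - 715*35 = 479 - 25025 = -24546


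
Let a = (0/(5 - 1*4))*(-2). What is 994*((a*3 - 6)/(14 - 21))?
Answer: 852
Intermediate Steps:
a = 0 (a = (0/(5 - 4))*(-2) = (0/1)*(-2) = (0*1)*(-2) = 0*(-2) = 0)
994*((a*3 - 6)/(14 - 21)) = 994*((0*3 - 6)/(14 - 21)) = 994*((0 - 6)/(-7)) = 994*(-6*(-1/7)) = 994*(6/7) = 852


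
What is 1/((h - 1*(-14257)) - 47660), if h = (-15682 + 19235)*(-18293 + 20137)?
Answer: 1/6518329 ≈ 1.5341e-7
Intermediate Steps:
h = 6551732 (h = 3553*1844 = 6551732)
1/((h - 1*(-14257)) - 47660) = 1/((6551732 - 1*(-14257)) - 47660) = 1/((6551732 + 14257) - 47660) = 1/(6565989 - 47660) = 1/6518329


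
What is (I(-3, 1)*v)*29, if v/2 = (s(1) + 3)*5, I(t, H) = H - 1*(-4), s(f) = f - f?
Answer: 4350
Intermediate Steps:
s(f) = 0
I(t, H) = 4 + H (I(t, H) = H + 4 = 4 + H)
v = 30 (v = 2*((0 + 3)*5) = 2*(3*5) = 2*15 = 30)
(I(-3, 1)*v)*29 = ((4 + 1)*30)*29 = (5*30)*29 = 150*29 = 4350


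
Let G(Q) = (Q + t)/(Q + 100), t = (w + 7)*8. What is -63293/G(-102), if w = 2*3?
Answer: 63293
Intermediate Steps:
w = 6
t = 104 (t = (6 + 7)*8 = 13*8 = 104)
G(Q) = (104 + Q)/(100 + Q) (G(Q) = (Q + 104)/(Q + 100) = (104 + Q)/(100 + Q))
-63293/G(-102) = -63293*(100 - 102)/(104 - 102) = -63293/(2/(-2)) = -63293/((-1/2*2)) = -63293/(-1) = -63293*(-1) = 63293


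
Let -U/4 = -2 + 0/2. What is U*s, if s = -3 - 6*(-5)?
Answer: 216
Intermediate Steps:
s = 27 (s = -3 + 30 = 27)
U = 8 (U = -4*(-2 + 0/2) = -4*(-2 + 0*(½)) = -4*(-2 + 0) = -4*(-2) = 8)
U*s = 8*27 = 216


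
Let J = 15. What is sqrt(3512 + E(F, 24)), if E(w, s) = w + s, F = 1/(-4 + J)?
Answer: sqrt(427867)/11 ≈ 59.465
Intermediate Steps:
F = 1/11 (F = 1/(-4 + 15) = 1/11 ≈ 0.090909)
E(w, s) = s + w
sqrt(3512 + E(F, 24)) = sqrt(3512 + (24 + 1/11)) = sqrt(3512 + 265/11) = sqrt(38897/11) = sqrt(427867)/11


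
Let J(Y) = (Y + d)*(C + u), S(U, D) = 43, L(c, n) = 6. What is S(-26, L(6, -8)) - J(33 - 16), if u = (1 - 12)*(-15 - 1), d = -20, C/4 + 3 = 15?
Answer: 715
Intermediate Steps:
C = 48 (C = -12 + 4*15 = -12 + 60 = 48)
u = 176 (u = -11*(-16) = 176)
J(Y) = -4480 + 224*Y (J(Y) = (Y - 20)*(48 + 176) = (-20 + Y)*224 = -4480 + 224*Y)
S(-26, L(6, -8)) - J(33 - 16) = 43 - (-4480 + 224*(33 - 16)) = 43 - (-4480 + 224*17) = 43 - (-4480 + 3808) = 43 - 1*(-672) = 43 + 672 = 715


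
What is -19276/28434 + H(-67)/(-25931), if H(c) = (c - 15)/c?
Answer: -16746005320/24700288809 ≈ -0.67797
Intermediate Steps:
H(c) = (-15 + c)/c
-19276/28434 + H(-67)/(-25931) = -19276/28434 + ((-15 - 67)/(-67))/(-25931) = -19276*1/28434 - 1/67*(-82)*(-1/25931) = -9638/14217 + (82/67)*(-1/25931) = -9638/14217 - 82/1737377 = -16746005320/24700288809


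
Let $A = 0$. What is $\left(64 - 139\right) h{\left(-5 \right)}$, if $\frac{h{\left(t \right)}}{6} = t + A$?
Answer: $2250$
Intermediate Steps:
$h{\left(t \right)} = 6 t$ ($h{\left(t \right)} = 6 \left(t + 0\right) = 6 t$)
$\left(64 - 139\right) h{\left(-5 \right)} = \left(64 - 139\right) 6 \left(-5\right) = \left(64 - 139\right) \left(-30\right) = \left(-75\right) \left(-30\right) = 2250$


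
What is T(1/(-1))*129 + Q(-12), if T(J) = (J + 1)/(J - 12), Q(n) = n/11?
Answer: -12/11 ≈ -1.0909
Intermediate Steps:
Q(n) = n/11 (Q(n) = n*(1/11) = n/11)
T(J) = (1 + J)/(-12 + J)
T(1/(-1))*129 + Q(-12) = ((1 + 1/(-1))/(-12 + 1/(-1)))*129 + (1/11)*(-12) = ((1 - 1)/(-12 - 1))*129 - 12/11 = (0/(-13))*129 - 12/11 = -1/13*0*129 - 12/11 = 0*129 - 12/11 = 0 - 12/11 = -12/11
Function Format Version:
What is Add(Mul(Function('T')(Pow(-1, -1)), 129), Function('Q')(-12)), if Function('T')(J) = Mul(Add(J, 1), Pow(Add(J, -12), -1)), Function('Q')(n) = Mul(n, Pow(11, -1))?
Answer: Rational(-12, 11) ≈ -1.0909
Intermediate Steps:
Function('Q')(n) = Mul(Rational(1, 11), n) (Function('Q')(n) = Mul(n, Rational(1, 11)) = Mul(Rational(1, 11), n))
Function('T')(J) = Mul(Pow(Add(-12, J), -1), Add(1, J)) (Function('T')(J) = Mul(Add(1, J), Pow(Add(-12, J), -1)) = Mul(Pow(Add(-12, J), -1), Add(1, J)))
Add(Mul(Function('T')(Pow(-1, -1)), 129), Function('Q')(-12)) = Add(Mul(Mul(Pow(Add(-12, Pow(-1, -1)), -1), Add(1, Pow(-1, -1))), 129), Mul(Rational(1, 11), -12)) = Add(Mul(Mul(Pow(Add(-12, -1), -1), Add(1, -1)), 129), Rational(-12, 11)) = Add(Mul(Mul(Pow(-13, -1), 0), 129), Rational(-12, 11)) = Add(Mul(Mul(Rational(-1, 13), 0), 129), Rational(-12, 11)) = Add(Mul(0, 129), Rational(-12, 11)) = Add(0, Rational(-12, 11)) = Rational(-12, 11)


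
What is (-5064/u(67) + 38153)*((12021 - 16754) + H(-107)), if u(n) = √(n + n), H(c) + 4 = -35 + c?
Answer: -186148487 + 12353628*√134/67 ≈ -1.8401e+8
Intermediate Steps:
H(c) = -39 + c (H(c) = -4 + (-35 + c) = -39 + c)
u(n) = √2*√n (u(n) = √(2*n) = √2*√n)
(-5064/u(67) + 38153)*((12021 - 16754) + H(-107)) = (-5064*√134/134 + 38153)*((12021 - 16754) + (-39 - 107)) = (-5064*√134/134 + 38153)*(-4733 - 146) = (-2532*√134/67 + 38153)*(-4879) = (38153 - 2532*√134/67)*(-4879) = -186148487 + 12353628*√134/67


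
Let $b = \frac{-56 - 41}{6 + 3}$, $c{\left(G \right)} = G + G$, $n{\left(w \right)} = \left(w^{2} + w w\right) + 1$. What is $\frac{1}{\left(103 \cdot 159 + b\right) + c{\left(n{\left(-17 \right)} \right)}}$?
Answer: $\frac{9}{157718} \approx 5.7064 \cdot 10^{-5}$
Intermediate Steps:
$n{\left(w \right)} = 1 + 2 w^{2}$ ($n{\left(w \right)} = \left(w^{2} + w^{2}\right) + 1 = 2 w^{2} + 1 = 1 + 2 w^{2}$)
$c{\left(G \right)} = 2 G$
$b = - \frac{97}{9} \approx -10.778$
$\frac{1}{\left(103 \cdot 159 + b\right) + c{\left(n{\left(-17 \right)} \right)}} = \frac{1}{\left(103 \cdot 159 - \frac{97}{9}\right) + 2 \left(1 + 2 \left(-17\right)^{2}\right)} = \frac{1}{\left(16377 - \frac{97}{9}\right) + 2 \left(1 + 2 \cdot 289\right)} = \frac{1}{\frac{147296}{9} + 2 \left(1 + 578\right)} = \frac{1}{\frac{147296}{9} + 2 \cdot 579} = \frac{1}{\frac{147296}{9} + 1158} = \frac{1}{\frac{157718}{9}} = \frac{9}{157718}$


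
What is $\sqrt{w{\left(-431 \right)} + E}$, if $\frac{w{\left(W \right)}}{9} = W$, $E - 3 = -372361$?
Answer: $i \sqrt{376237} \approx 613.38 i$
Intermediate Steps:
$E = -372358$ ($E = 3 - 372361 = -372358$)
$w{\left(W \right)} = 9 W$
$\sqrt{w{\left(-431 \right)} + E} = \sqrt{9 \left(-431\right) - 372358} = \sqrt{-3879 - 372358} = \sqrt{-376237} = i \sqrt{376237}$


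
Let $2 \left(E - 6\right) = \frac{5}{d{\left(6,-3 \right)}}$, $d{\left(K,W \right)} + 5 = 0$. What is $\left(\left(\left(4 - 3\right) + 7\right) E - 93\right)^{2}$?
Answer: $2401$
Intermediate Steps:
$d{\left(K,W \right)} = -5$ ($d{\left(K,W \right)} = -5 + 0 = -5$)
$E = \frac{11}{2}$ ($E = 6 + \frac{5 \frac{1}{-5}}{2} = 6 + \frac{5 \left(- \frac{1}{5}\right)}{2} = 6 + \frac{1}{2} \left(-1\right) = 6 - \frac{1}{2} = \frac{11}{2} \approx 5.5$)
$\left(\left(\left(4 - 3\right) + 7\right) E - 93\right)^{2} = \left(\left(\left(4 - 3\right) + 7\right) \frac{11}{2} - 93\right)^{2} = \left(\left(1 + 7\right) \frac{11}{2} - 93\right)^{2} = \left(8 \cdot \frac{11}{2} - 93\right)^{2} = \left(44 - 93\right)^{2} = \left(-49\right)^{2} = 2401$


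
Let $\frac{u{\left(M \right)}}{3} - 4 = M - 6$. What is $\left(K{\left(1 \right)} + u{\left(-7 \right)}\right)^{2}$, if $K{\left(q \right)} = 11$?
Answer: $256$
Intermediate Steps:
$u{\left(M \right)} = -6 + 3 M$ ($u{\left(M \right)} = 12 + 3 \left(M - 6\right) = 12 + 3 \left(-6 + M\right) = 12 + \left(-18 + 3 M\right) = -6 + 3 M$)
$\left(K{\left(1 \right)} + u{\left(-7 \right)}\right)^{2} = \left(11 + \left(-6 + 3 \left(-7\right)\right)\right)^{2} = \left(11 - 27\right)^{2} = \left(-16\right)^{2} = 256$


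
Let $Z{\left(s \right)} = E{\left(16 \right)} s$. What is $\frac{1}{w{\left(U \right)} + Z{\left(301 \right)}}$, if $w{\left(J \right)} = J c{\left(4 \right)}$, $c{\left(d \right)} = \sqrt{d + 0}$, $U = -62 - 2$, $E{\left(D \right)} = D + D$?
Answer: $\frac{1}{9504} \approx 0.00010522$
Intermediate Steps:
$E{\left(D \right)} = 2 D$
$U = -64$
$c{\left(d \right)} = \sqrt{d}$
$Z{\left(s \right)} = 32 s$ ($Z{\left(s \right)} = 2 \cdot 16 s = 32 s$)
$w{\left(J \right)} = 2 J$ ($w{\left(J \right)} = J \sqrt{4} = J 2 = 2 J$)
$\frac{1}{w{\left(U \right)} + Z{\left(301 \right)}} = \frac{1}{2 \left(-64\right) + 32 \cdot 301} = \frac{1}{-128 + 9632} = \frac{1}{9504}$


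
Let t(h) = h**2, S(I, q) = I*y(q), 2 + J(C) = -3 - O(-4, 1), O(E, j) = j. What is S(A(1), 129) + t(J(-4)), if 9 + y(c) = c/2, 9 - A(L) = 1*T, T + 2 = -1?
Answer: 702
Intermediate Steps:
T = -3 (T = -2 - 1 = -3)
A(L) = 12 (A(L) = 9 - (-3) = 9 - 1*(-3) = 9 + 3 = 12)
y(c) = -9 + c/2
J(C) = -6 (J(C) = -2 + (-3 - 1*1) = -2 + (-3 - 1) = -2 - 4 = -6)
S(I, q) = I*(-9 + q/2)
S(A(1), 129) + t(J(-4)) = (1/2)*12*(-18 + 129) + (-6)**2 = (1/2)*12*111 + 36 = 666 + 36 = 702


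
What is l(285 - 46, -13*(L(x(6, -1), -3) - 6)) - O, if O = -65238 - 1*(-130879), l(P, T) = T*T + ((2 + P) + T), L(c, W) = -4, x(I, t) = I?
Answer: -48370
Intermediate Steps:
l(P, T) = 2 + P + T + T² (l(P, T) = T² + (2 + P + T) = 2 + P + T + T²)
O = 65641 (O = -65238 + 130879 = 65641)
l(285 - 46, -13*(L(x(6, -1), -3) - 6)) - O = (2 + (285 - 46) - 13*(-4 - 6) + (-13*(-4 - 6))²) - 1*65641 = (2 + 239 - 13*(-10) + (-13*(-10))²) - 65641 = (2 + 239 + 130 + 130²) - 65641 = (2 + 239 + 130 + 16900) - 65641 = 17271 - 65641 = -48370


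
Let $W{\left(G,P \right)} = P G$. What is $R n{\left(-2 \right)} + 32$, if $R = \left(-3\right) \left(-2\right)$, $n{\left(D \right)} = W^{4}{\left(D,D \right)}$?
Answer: $1568$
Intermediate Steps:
$W{\left(G,P \right)} = G P$
$n{\left(D \right)} = D^{8}$ ($n{\left(D \right)} = \left(D D\right)^{4} = \left(D^{2}\right)^{4} = D^{8}$)
$R = 6$
$R n{\left(-2 \right)} + 32 = 6 \left(-2\right)^{8} + 32 = 6 \cdot 256 + 32 = 1536 + 32 = 1568$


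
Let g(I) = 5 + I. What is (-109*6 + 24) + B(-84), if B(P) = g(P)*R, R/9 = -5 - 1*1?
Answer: 3636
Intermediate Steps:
R = -54 (R = 9*(-5 - 1*1) = 9*(-5 - 1) = 9*(-6) = -54)
B(P) = -270 - 54*P (B(P) = (5 + P)*(-54) = -270 - 54*P)
(-109*6 + 24) + B(-84) = (-109*6 + 24) + (-270 - 54*(-84)) = (-654 + 24) + (-270 + 4536) = -630 + 4266 = 3636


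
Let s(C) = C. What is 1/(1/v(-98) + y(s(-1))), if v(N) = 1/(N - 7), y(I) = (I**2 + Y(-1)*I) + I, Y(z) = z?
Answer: -1/104 ≈ -0.0096154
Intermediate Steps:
y(I) = I**2 (y(I) = (I**2 - I) + I = I**2)
v(N) = 1/(-7 + N)
1/(1/v(-98) + y(s(-1))) = 1/(1/(1/(-7 - 98)) + (-1)**2) = 1/(1/(1/(-105)) + 1) = 1/(1/(-1/105) + 1) = 1/(-105 + 1) = 1/(-104) = -1/104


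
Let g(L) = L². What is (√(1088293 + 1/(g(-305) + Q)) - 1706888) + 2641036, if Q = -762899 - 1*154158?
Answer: 934148 + 5*√1847455553253090/206008 ≈ 9.3519e+5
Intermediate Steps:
Q = -917057 (Q = -762899 - 154158 = -917057)
(√(1088293 + 1/(g(-305) + Q)) - 1706888) + 2641036 = (√(1088293 + 1/((-305)² - 917057)) - 1706888) + 2641036 = (√(1088293 + 1/(93025 - 917057)) - 1706888) + 2641036 = (√(1088293 + 1/(-824032)) - 1706888) + 2641036 = (√(1088293 - 1/824032) - 1706888) + 2641036 = (√(896788257375/824032) - 1706888) + 2641036 = (5*√1847455553253090/206008 - 1706888) + 2641036 = (-1706888 + 5*√1847455553253090/206008) + 2641036 = 934148 + 5*√1847455553253090/206008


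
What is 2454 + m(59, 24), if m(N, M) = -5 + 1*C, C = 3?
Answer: 2452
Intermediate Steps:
m(N, M) = -2 (m(N, M) = -5 + 1*3 = -5 + 3 = -2)
2454 + m(59, 24) = 2454 - 2 = 2452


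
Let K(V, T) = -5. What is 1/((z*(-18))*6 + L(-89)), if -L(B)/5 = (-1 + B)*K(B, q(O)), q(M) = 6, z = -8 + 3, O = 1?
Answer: -1/1710 ≈ -0.00058480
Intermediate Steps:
z = -5
L(B) = -25 + 25*B (L(B) = -5*(-1 + B)*(-5) = -5*(5 - 5*B) = -25 + 25*B)
1/((z*(-18))*6 + L(-89)) = 1/(-5*(-18)*6 + (-25 + 25*(-89))) = 1/(90*6 + (-25 - 2225)) = 1/(540 - 2250) = 1/(-1710) = -1/1710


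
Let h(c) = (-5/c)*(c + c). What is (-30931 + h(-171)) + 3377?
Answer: -27564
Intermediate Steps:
h(c) = -10 (h(c) = (-5/c)*(2*c) = -10)
(-30931 + h(-171)) + 3377 = (-30931 - 10) + 3377 = -30941 + 3377 = -27564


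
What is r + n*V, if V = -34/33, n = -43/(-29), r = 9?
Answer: 7151/957 ≈ 7.4723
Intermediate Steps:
n = 43/29 (n = -43*(-1/29) = 43/29 ≈ 1.4828)
V = -34/33 (V = -34*1/33 = -34/33 ≈ -1.0303)
r + n*V = 9 + (43/29)*(-34/33) = 9 - 1462/957 = 7151/957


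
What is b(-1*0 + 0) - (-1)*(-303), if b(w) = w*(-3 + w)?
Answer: -303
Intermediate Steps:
b(-1*0 + 0) - (-1)*(-303) = (-1*0 + 0)*(-3 + (-1*0 + 0)) - (-1)*(-303) = (0 + 0)*(-3 + (0 + 0)) - 1*303 = 0*(-3 + 0) - 303 = 0*(-3) - 303 = 0 - 303 = -303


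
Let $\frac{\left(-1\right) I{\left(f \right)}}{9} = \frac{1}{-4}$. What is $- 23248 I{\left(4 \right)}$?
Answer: $-52308$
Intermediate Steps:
$I{\left(f \right)} = \frac{9}{4}$ ($I{\left(f \right)} = - \frac{9}{-4} = \left(-9\right) \left(- \frac{1}{4}\right) = \frac{9}{4}$)
$- 23248 I{\left(4 \right)} = \left(-23248\right) \frac{9}{4} = -52308$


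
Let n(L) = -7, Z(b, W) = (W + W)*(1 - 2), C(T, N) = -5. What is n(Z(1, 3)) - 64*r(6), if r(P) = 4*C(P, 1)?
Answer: 1273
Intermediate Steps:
Z(b, W) = -2*W (Z(b, W) = (2*W)*(-1) = -2*W)
r(P) = -20 (r(P) = 4*(-5) = -20)
n(Z(1, 3)) - 64*r(6) = -7 - 64*(-20) = -7 + 1280 = 1273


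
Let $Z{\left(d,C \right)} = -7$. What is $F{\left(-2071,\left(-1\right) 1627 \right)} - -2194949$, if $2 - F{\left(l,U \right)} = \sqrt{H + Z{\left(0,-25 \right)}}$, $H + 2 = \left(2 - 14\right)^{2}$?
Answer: $2194951 - 3 \sqrt{15} \approx 2.1949 \cdot 10^{6}$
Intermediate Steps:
$H = 142$ ($H = -2 + \left(2 - 14\right)^{2} = -2 + \left(-12\right)^{2} = -2 + 144 = 142$)
$F{\left(l,U \right)} = 2 - 3 \sqrt{15}$ ($F{\left(l,U \right)} = 2 - \sqrt{142 - 7} = 2 - \sqrt{135} = 2 - 3 \sqrt{15}$)
$F{\left(-2071,\left(-1\right) 1627 \right)} - -2194949 = \left(2 - 3 \sqrt{15}\right) - -2194949 = \left(2 - 3 \sqrt{15}\right) + 2194949 = 2194951 - 3 \sqrt{15}$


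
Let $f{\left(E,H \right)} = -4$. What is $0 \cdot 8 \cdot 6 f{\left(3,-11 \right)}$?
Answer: $0$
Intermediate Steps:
$0 \cdot 8 \cdot 6 f{\left(3,-11 \right)} = 0 \cdot 8 \cdot 6 \left(-4\right) = 0 \cdot 6 \left(-4\right) = 0 \left(-4\right) = 0$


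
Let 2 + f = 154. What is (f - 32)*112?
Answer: 13440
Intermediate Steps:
f = 152 (f = -2 + 154 = 152)
(f - 32)*112 = (152 - 32)*112 = 120*112 = 13440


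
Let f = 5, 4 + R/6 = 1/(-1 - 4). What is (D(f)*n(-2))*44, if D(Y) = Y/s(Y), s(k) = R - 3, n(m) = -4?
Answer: 4400/141 ≈ 31.206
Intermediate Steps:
R = -126/5 (R = -24 + 6/(-1 - 4) = -24 + 6/(-5) = -24 + 6*(-⅕) = -24 - 6/5 = -126/5 ≈ -25.200)
s(k) = -141/5 (s(k) = -126/5 - 3 = -141/5)
D(Y) = -5*Y/141 (D(Y) = Y/(-141/5) = Y*(-5/141) = -5*Y/141)
(D(f)*n(-2))*44 = (-5/141*5*(-4))*44 = -25/141*(-4)*44 = (100/141)*44 = 4400/141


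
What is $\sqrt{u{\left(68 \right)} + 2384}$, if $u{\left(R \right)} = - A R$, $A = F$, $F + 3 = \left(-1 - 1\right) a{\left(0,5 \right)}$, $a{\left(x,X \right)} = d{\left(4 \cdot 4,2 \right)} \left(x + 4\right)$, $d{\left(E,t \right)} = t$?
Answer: $2 \sqrt{919} \approx 60.63$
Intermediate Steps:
$a{\left(x,X \right)} = 8 + 2 x$ ($a{\left(x,X \right)} = 2 \left(x + 4\right) = 2 \left(4 + x\right) = 8 + 2 x$)
$F = -19$ ($F = -3 + \left(-1 - 1\right) \left(8 + 2 \cdot 0\right) = -3 - 2 \left(8 + 0\right) = -3 - 16 = -19$)
$A = -19$
$u{\left(R \right)} = 19 R$ ($u{\left(R \right)} = \left(-1\right) \left(-19\right) R = 19 R$)
$\sqrt{u{\left(68 \right)} + 2384} = \sqrt{19 \cdot 68 + 2384} = \sqrt{1292 + 2384} = \sqrt{3676} = 2 \sqrt{919}$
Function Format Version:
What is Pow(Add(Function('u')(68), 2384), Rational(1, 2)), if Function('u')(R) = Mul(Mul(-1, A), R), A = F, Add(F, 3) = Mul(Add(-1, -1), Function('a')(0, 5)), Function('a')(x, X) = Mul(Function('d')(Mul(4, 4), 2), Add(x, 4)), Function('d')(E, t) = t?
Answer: Mul(2, Pow(919, Rational(1, 2))) ≈ 60.630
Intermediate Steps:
Function('a')(x, X) = Add(8, Mul(2, x)) (Function('a')(x, X) = Mul(2, Add(x, 4)) = Mul(2, Add(4, x)) = Add(8, Mul(2, x)))
F = -19 (F = Add(-3, Mul(Add(-1, -1), Add(8, Mul(2, 0)))) = Add(-3, Mul(-2, Add(8, 0))) = Add(-3, Mul(-2, 8)) = Add(-3, -16) = -19)
A = -19
Function('u')(R) = Mul(19, R) (Function('u')(R) = Mul(Mul(-1, -19), R) = Mul(19, R))
Pow(Add(Function('u')(68), 2384), Rational(1, 2)) = Pow(Add(Mul(19, 68), 2384), Rational(1, 2)) = Pow(Add(1292, 2384), Rational(1, 2)) = Pow(3676, Rational(1, 2)) = Mul(2, Pow(919, Rational(1, 2)))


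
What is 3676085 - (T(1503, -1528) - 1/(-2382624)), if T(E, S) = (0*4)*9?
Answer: 8758728347039/2382624 ≈ 3.6761e+6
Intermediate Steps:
T(E, S) = 0 (T(E, S) = 0*9 = 0)
3676085 - (T(1503, -1528) - 1/(-2382624)) = 3676085 - (0 - 1/(-2382624)) = 3676085 - (0 - 1*(-1/2382624)) = 3676085 - (0 + 1/2382624) = 3676085 - 1*1/2382624 = 3676085 - 1/2382624 = 8758728347039/2382624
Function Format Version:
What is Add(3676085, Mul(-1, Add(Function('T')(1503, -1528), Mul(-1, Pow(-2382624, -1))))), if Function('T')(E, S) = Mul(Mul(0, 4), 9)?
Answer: Rational(8758728347039, 2382624) ≈ 3.6761e+6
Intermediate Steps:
Function('T')(E, S) = 0 (Function('T')(E, S) = Mul(0, 9) = 0)
Add(3676085, Mul(-1, Add(Function('T')(1503, -1528), Mul(-1, Pow(-2382624, -1))))) = Add(3676085, Mul(-1, Add(0, Mul(-1, Pow(-2382624, -1))))) = Add(3676085, Mul(-1, Add(0, Mul(-1, Rational(-1, 2382624))))) = Add(3676085, Mul(-1, Add(0, Rational(1, 2382624)))) = Add(3676085, Mul(-1, Rational(1, 2382624))) = Add(3676085, Rational(-1, 2382624)) = Rational(8758728347039, 2382624)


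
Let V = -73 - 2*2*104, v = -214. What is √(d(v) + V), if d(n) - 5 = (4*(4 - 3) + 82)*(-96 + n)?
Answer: 6*I*√754 ≈ 164.75*I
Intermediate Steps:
d(n) = -8251 + 86*n (d(n) = 5 + (4*(4 - 3) + 82)*(-96 + n) = 5 + (4*1 + 82)*(-96 + n) = 5 + (4 + 82)*(-96 + n) = 5 + 86*(-96 + n) = 5 + (-8256 + 86*n) = -8251 + 86*n)
V = -489 (V = -73 - 4*104 = -73 - 416 = -489)
√(d(v) + V) = √((-8251 + 86*(-214)) - 489) = √((-8251 - 18404) - 489) = √(-26655 - 489) = √(-27144) = 6*I*√754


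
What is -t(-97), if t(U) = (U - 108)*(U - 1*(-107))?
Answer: 2050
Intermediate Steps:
t(U) = (-108 + U)*(107 + U) (t(U) = (-108 + U)*(U + 107) = (-108 + U)*(107 + U))
-t(-97) = -(-11556 + (-97)**2 - 1*(-97)) = -(-11556 + 9409 + 97) = -1*(-2050) = 2050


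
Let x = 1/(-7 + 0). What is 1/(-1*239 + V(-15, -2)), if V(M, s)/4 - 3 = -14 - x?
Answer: -7/1977 ≈ -0.0035407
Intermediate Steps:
x = -1/7 (x = 1/(-7) = -1/7 ≈ -0.14286)
V(M, s) = -304/7 (V(M, s) = 12 + 4*(-14 - 1*(-1/7)) = 12 + 4*(-14 + 1/7) = 12 + 4*(-97/7) = 12 - 388/7 = -304/7)
1/(-1*239 + V(-15, -2)) = 1/(-1*239 - 304/7) = 1/(-239 - 304/7) = 1/(-1977/7) = -7/1977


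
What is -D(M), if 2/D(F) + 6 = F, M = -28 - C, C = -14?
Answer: 1/10 ≈ 0.10000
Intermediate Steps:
M = -14 (M = -28 - 1*(-14) = -28 + 14 = -14)
D(F) = 2/(-6 + F)
-D(M) = -2/(-6 - 14) = -2/(-20) = -2*(-1)/20 = -1*(-1/10) = 1/10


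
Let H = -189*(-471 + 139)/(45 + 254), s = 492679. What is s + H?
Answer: 147373769/299 ≈ 4.9289e+5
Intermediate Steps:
H = 62748/299 (H = -(-62748)/299 = -189*(-332/299) = 62748/299 ≈ 209.86)
s + H = 492679 + 62748/299 = 147373769/299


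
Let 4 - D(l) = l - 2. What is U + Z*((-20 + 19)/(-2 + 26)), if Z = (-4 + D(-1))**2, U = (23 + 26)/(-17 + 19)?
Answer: 193/8 ≈ 24.125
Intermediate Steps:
D(l) = 6 - l (D(l) = 4 - (l - 2) = 4 - (-2 + l) = 4 + (2 - l) = 6 - l)
U = 49/2 ≈ 24.500
Z = 9 (Z = (-4 + (6 - 1*(-1)))**2 = (-4 + (6 + 1))**2 = (-4 + 7)**2 = 3**2 = 9)
U + Z*((-20 + 19)/(-2 + 26)) = 49/2 + 9*((-20 + 19)/(-2 + 26)) = 49/2 + 9*(-1/24) = 49/2 - 3/8 = 193/8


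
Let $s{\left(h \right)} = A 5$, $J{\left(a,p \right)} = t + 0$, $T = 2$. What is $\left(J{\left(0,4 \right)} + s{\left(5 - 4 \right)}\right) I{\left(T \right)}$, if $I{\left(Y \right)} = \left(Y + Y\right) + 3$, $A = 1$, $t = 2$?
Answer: $49$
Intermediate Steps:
$J{\left(a,p \right)} = 2$ ($J{\left(a,p \right)} = 2 + 0 = 2$)
$I{\left(Y \right)} = 3 + 2 Y$ ($I{\left(Y \right)} = 2 Y + 3 = 3 + 2 Y$)
$s{\left(h \right)} = 5$ ($s{\left(h \right)} = 1 \cdot 5 = 5$)
$\left(J{\left(0,4 \right)} + s{\left(5 - 4 \right)}\right) I{\left(T \right)} = \left(2 + 5\right) \left(3 + 2 \cdot 2\right) = 7 \left(3 + 4\right) = 7 \cdot 7 = 49$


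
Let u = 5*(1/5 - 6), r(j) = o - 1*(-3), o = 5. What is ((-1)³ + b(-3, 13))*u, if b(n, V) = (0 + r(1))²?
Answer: -1827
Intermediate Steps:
r(j) = 8 (r(j) = 5 - 1*(-3) = 5 + 3 = 8)
b(n, V) = 64 (b(n, V) = (0 + 8)² = 8² = 64)
u = -29 (u = 5*(⅕ - 6) = 5*(-29/5) = -29)
((-1)³ + b(-3, 13))*u = ((-1)³ + 64)*(-29) = (-1 + 64)*(-29) = 63*(-29) = -1827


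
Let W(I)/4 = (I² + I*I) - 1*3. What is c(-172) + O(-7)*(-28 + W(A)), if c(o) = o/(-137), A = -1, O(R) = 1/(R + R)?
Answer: 3396/959 ≈ 3.5412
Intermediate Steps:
O(R) = 1/(2*R)
W(I) = -12 + 8*I² (W(I) = 4*((I² + I*I) - 1*3) = 4*((I² + I²) - 3) = 4*(2*I² - 3) = 4*(-3 + 2*I²) = -12 + 8*I²)
c(o) = -o/137 (c(o) = o*(-1/137) = -o/137)
c(-172) + O(-7)*(-28 + W(A)) = -1/137*(-172) + ((½)/(-7))*(-28 + (-12 + 8*(-1)²)) = 172/137 + ((½)*(-⅐))*(-28 + (-12 + 8*1)) = 172/137 - (-28 + (-12 + 8))/14 = 172/137 - (-28 - 4)/14 = 172/137 - 1/14*(-32) = 172/137 + 16/7 = 3396/959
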